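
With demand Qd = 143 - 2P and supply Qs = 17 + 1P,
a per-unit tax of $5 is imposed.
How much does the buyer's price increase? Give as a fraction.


With a per-unit tax, the buyer's price increase depends on relative slopes.
Supply slope: d = 1, Demand slope: b = 2
Buyer's price increase = d * tax / (b + d)
= 1 * 5 / (2 + 1)
= 5 / 3 = 5/3

5/3


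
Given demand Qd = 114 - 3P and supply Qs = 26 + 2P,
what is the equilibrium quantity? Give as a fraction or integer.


First find equilibrium price:
114 - 3P = 26 + 2P
P* = 88/5 = 88/5
Then substitute into demand:
Q* = 114 - 3 * 88/5 = 306/5

306/5


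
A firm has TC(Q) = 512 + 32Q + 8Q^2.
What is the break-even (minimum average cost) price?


AC(Q) = 512/Q + 32 + 8Q
To minimize: dAC/dQ = -512/Q^2 + 8 = 0
Q^2 = 512/8 = 64
Q* = 8
Min AC = 512/8 + 32 + 8*8
Min AC = 64 + 32 + 64 = 160

160


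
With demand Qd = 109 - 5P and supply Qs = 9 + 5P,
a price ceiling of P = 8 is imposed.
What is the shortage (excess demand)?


At P = 8:
Qd = 109 - 5*8 = 69
Qs = 9 + 5*8 = 49
Shortage = Qd - Qs = 69 - 49 = 20

20


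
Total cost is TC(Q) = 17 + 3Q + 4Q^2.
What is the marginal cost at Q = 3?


MC = dTC/dQ = 3 + 2*4*Q
At Q = 3:
MC = 3 + 8*3
MC = 3 + 24 = 27

27


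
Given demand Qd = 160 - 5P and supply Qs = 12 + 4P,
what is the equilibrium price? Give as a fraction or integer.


At equilibrium, Qd = Qs.
160 - 5P = 12 + 4P
160 - 12 = 5P + 4P
148 = 9P
P* = 148/9 = 148/9

148/9


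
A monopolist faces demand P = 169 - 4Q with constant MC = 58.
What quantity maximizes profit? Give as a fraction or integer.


TR = P*Q = (169 - 4Q)Q = 169Q - 4Q^2
MR = dTR/dQ = 169 - 8Q
Set MR = MC:
169 - 8Q = 58
111 = 8Q
Q* = 111/8 = 111/8

111/8


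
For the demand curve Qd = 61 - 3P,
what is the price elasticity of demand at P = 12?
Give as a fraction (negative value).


dQ/dP = -3
At P = 12: Q = 61 - 3*12 = 25
E = (dQ/dP)(P/Q) = (-3)(12/25) = -36/25

-36/25


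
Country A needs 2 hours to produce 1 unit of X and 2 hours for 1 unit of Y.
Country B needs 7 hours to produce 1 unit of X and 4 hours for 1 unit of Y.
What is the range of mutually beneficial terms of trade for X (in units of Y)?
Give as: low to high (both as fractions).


Opportunity cost of X for Country A = hours_X / hours_Y = 2/2 = 1 units of Y
Opportunity cost of X for Country B = hours_X / hours_Y = 7/4 = 7/4 units of Y
Terms of trade must be between the two opportunity costs.
Range: 1 to 7/4

1 to 7/4


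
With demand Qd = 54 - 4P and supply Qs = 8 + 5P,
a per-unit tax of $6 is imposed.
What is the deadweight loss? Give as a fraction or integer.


Pre-tax equilibrium quantity: Q* = 302/9
Post-tax equilibrium quantity: Q_tax = 182/9
Reduction in quantity: Q* - Q_tax = 40/3
DWL = (1/2) * tax * (Q* - Q_tax)
DWL = (1/2) * 6 * 40/3 = 40

40


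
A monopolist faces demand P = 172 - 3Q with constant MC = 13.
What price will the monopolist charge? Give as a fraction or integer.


MR = 172 - 6Q
Set MR = MC: 172 - 6Q = 13
Q* = 53/2
Substitute into demand:
P* = 172 - 3*53/2 = 185/2

185/2


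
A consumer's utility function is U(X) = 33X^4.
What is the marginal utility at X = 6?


MU = dU/dX = 33*4*X^(4-1)
MU = 132*X^3
At X = 6:
MU = 132 * 6^3
MU = 132 * 216 = 28512

28512


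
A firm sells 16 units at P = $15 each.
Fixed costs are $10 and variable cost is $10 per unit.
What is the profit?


Total Revenue = P * Q = 15 * 16 = $240
Total Cost = FC + VC*Q = 10 + 10*16 = $170
Profit = TR - TC = 240 - 170 = $70

$70


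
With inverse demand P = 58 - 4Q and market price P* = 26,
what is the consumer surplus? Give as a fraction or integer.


Maximum willingness to pay (at Q=0): P_max = 58
Quantity demanded at P* = 26:
Q* = (58 - 26)/4 = 8
CS = (1/2) * Q* * (P_max - P*)
CS = (1/2) * 8 * (58 - 26)
CS = (1/2) * 8 * 32 = 128

128


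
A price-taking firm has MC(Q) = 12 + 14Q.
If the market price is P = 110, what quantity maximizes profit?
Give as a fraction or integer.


In perfect competition, profit is maximized where P = MC.
110 = 12 + 14Q
98 = 14Q
Q* = 98/14 = 7

7


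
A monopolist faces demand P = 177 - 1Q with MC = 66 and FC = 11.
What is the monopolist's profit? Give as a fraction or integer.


MR = MC: 177 - 2Q = 66
Q* = 111/2
P* = 177 - 1*111/2 = 243/2
Profit = (P* - MC)*Q* - FC
= (243/2 - 66)*111/2 - 11
= 111/2*111/2 - 11
= 12321/4 - 11 = 12277/4

12277/4


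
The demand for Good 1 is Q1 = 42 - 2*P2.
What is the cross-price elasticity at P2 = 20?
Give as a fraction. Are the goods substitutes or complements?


dQ1/dP2 = -2
At P2 = 20: Q1 = 42 - 2*20 = 2
Exy = (dQ1/dP2)(P2/Q1) = -2 * 20 / 2 = -20
Since Exy < 0, the goods are complements.

-20 (complements)


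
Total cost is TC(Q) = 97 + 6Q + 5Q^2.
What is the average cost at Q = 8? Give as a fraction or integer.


TC(8) = 97 + 6*8 + 5*8^2
TC(8) = 97 + 48 + 320 = 465
AC = TC/Q = 465/8 = 465/8

465/8


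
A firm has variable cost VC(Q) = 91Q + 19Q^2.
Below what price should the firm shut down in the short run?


AVC(Q) = VC(Q)/Q = 91 + 19Q
AVC is increasing in Q, so minimum AVC is at Q -> 0+.
Min AVC = 91
The firm should shut down if P < 91.

91


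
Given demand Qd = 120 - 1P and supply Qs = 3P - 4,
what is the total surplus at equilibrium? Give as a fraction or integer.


Find equilibrium: 120 - 1P = 3P - 4
120 + 4 = 4P
P* = 124/4 = 31
Q* = 3*31 - 4 = 89
Inverse demand: P = 120 - Q/1, so P_max = 120
Inverse supply: P = 4/3 + Q/3, so P_min = 4/3
CS = (1/2) * 89 * (120 - 31) = 7921/2
PS = (1/2) * 89 * (31 - 4/3) = 7921/6
TS = CS + PS = 7921/2 + 7921/6 = 15842/3

15842/3


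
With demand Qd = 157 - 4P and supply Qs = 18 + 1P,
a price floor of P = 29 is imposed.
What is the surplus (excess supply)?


At P = 29:
Qd = 157 - 4*29 = 41
Qs = 18 + 1*29 = 47
Surplus = Qs - Qd = 47 - 41 = 6

6


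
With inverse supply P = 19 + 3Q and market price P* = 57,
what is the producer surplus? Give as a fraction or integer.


Minimum supply price (at Q=0): P_min = 19
Quantity supplied at P* = 57:
Q* = (57 - 19)/3 = 38/3
PS = (1/2) * Q* * (P* - P_min)
PS = (1/2) * 38/3 * (57 - 19)
PS = (1/2) * 38/3 * 38 = 722/3

722/3


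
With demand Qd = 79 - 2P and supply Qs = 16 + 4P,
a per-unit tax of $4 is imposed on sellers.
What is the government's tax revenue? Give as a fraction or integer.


With tax on sellers, new supply: Qs' = 16 + 4(P - 4)
= 0 + 4P
New equilibrium quantity:
Q_new = 158/3
Tax revenue = tax * Q_new = 4 * 158/3 = 632/3

632/3


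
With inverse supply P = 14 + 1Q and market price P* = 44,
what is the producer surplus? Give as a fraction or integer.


Minimum supply price (at Q=0): P_min = 14
Quantity supplied at P* = 44:
Q* = (44 - 14)/1 = 30
PS = (1/2) * Q* * (P* - P_min)
PS = (1/2) * 30 * (44 - 14)
PS = (1/2) * 30 * 30 = 450

450


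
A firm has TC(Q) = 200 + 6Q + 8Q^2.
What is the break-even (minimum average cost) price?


AC(Q) = 200/Q + 6 + 8Q
To minimize: dAC/dQ = -200/Q^2 + 8 = 0
Q^2 = 200/8 = 25
Q* = 5
Min AC = 200/5 + 6 + 8*5
Min AC = 40 + 6 + 40 = 86

86


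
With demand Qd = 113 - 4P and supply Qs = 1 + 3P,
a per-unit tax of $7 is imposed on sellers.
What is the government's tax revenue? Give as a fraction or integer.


With tax on sellers, new supply: Qs' = 1 + 3(P - 7)
= 3P - 20
New equilibrium quantity:
Q_new = 37
Tax revenue = tax * Q_new = 7 * 37 = 259

259


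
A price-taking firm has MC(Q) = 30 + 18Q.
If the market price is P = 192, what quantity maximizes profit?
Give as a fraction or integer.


In perfect competition, profit is maximized where P = MC.
192 = 30 + 18Q
162 = 18Q
Q* = 162/18 = 9

9


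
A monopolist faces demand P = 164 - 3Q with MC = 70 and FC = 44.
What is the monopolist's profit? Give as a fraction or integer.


MR = MC: 164 - 6Q = 70
Q* = 47/3
P* = 164 - 3*47/3 = 117
Profit = (P* - MC)*Q* - FC
= (117 - 70)*47/3 - 44
= 47*47/3 - 44
= 2209/3 - 44 = 2077/3

2077/3


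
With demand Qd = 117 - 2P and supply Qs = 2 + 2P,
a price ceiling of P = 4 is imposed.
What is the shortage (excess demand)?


At P = 4:
Qd = 117 - 2*4 = 109
Qs = 2 + 2*4 = 10
Shortage = Qd - Qs = 109 - 10 = 99

99


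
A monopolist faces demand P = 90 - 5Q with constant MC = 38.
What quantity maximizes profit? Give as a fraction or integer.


TR = P*Q = (90 - 5Q)Q = 90Q - 5Q^2
MR = dTR/dQ = 90 - 10Q
Set MR = MC:
90 - 10Q = 38
52 = 10Q
Q* = 52/10 = 26/5

26/5


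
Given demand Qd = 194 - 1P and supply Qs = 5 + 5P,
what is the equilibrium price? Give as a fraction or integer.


At equilibrium, Qd = Qs.
194 - 1P = 5 + 5P
194 - 5 = 1P + 5P
189 = 6P
P* = 189/6 = 63/2

63/2


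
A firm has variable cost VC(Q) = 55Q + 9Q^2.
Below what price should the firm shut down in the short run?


AVC(Q) = VC(Q)/Q = 55 + 9Q
AVC is increasing in Q, so minimum AVC is at Q -> 0+.
Min AVC = 55
The firm should shut down if P < 55.

55


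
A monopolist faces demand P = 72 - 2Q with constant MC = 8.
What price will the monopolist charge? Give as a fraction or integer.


MR = 72 - 4Q
Set MR = MC: 72 - 4Q = 8
Q* = 16
Substitute into demand:
P* = 72 - 2*16 = 40

40


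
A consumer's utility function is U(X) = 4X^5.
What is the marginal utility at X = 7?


MU = dU/dX = 4*5*X^(5-1)
MU = 20*X^4
At X = 7:
MU = 20 * 7^4
MU = 20 * 2401 = 48020

48020


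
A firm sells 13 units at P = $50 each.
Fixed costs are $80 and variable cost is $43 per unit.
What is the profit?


Total Revenue = P * Q = 50 * 13 = $650
Total Cost = FC + VC*Q = 80 + 43*13 = $639
Profit = TR - TC = 650 - 639 = $11

$11


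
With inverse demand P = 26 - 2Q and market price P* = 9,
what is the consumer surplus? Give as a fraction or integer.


Maximum willingness to pay (at Q=0): P_max = 26
Quantity demanded at P* = 9:
Q* = (26 - 9)/2 = 17/2
CS = (1/2) * Q* * (P_max - P*)
CS = (1/2) * 17/2 * (26 - 9)
CS = (1/2) * 17/2 * 17 = 289/4

289/4


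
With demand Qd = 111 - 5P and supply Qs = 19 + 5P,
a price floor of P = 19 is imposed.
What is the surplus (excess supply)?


At P = 19:
Qd = 111 - 5*19 = 16
Qs = 19 + 5*19 = 114
Surplus = Qs - Qd = 114 - 16 = 98

98


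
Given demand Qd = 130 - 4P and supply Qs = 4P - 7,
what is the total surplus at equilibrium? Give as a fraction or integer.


Find equilibrium: 130 - 4P = 4P - 7
130 + 7 = 8P
P* = 137/8 = 137/8
Q* = 4*137/8 - 7 = 123/2
Inverse demand: P = 65/2 - Q/4, so P_max = 65/2
Inverse supply: P = 7/4 + Q/4, so P_min = 7/4
CS = (1/2) * 123/2 * (65/2 - 137/8) = 15129/32
PS = (1/2) * 123/2 * (137/8 - 7/4) = 15129/32
TS = CS + PS = 15129/32 + 15129/32 = 15129/16

15129/16


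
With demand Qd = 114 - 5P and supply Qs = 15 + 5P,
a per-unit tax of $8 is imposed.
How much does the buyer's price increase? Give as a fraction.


With a per-unit tax, the buyer's price increase depends on relative slopes.
Supply slope: d = 5, Demand slope: b = 5
Buyer's price increase = d * tax / (b + d)
= 5 * 8 / (5 + 5)
= 40 / 10 = 4

4


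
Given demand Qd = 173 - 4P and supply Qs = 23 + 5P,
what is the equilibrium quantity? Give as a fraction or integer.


First find equilibrium price:
173 - 4P = 23 + 5P
P* = 150/9 = 50/3
Then substitute into demand:
Q* = 173 - 4 * 50/3 = 319/3

319/3


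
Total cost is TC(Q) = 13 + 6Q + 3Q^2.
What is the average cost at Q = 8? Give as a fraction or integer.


TC(8) = 13 + 6*8 + 3*8^2
TC(8) = 13 + 48 + 192 = 253
AC = TC/Q = 253/8 = 253/8

253/8


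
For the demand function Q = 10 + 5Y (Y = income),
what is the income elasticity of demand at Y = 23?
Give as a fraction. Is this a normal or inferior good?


dQ/dY = 5
At Y = 23: Q = 10 + 5*23 = 125
Ey = (dQ/dY)(Y/Q) = 5 * 23 / 125 = 23/25
Since Ey > 0, this is a normal good.

23/25 (normal good)


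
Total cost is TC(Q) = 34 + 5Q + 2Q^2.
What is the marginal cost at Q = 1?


MC = dTC/dQ = 5 + 2*2*Q
At Q = 1:
MC = 5 + 4*1
MC = 5 + 4 = 9

9


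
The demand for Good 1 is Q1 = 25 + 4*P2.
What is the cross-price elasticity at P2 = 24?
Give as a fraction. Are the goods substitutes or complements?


dQ1/dP2 = 4
At P2 = 24: Q1 = 25 + 4*24 = 121
Exy = (dQ1/dP2)(P2/Q1) = 4 * 24 / 121 = 96/121
Since Exy > 0, the goods are substitutes.

96/121 (substitutes)


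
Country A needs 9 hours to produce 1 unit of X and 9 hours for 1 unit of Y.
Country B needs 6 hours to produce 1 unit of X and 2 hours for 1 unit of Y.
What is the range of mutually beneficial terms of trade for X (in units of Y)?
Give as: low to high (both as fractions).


Opportunity cost of X for Country A = hours_X / hours_Y = 9/9 = 1 units of Y
Opportunity cost of X for Country B = hours_X / hours_Y = 6/2 = 3 units of Y
Terms of trade must be between the two opportunity costs.
Range: 1 to 3

1 to 3


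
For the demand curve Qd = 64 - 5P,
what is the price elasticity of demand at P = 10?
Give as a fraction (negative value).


dQ/dP = -5
At P = 10: Q = 64 - 5*10 = 14
E = (dQ/dP)(P/Q) = (-5)(10/14) = -25/7

-25/7


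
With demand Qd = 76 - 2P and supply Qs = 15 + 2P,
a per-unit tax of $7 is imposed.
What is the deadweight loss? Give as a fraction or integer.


Pre-tax equilibrium quantity: Q* = 91/2
Post-tax equilibrium quantity: Q_tax = 77/2
Reduction in quantity: Q* - Q_tax = 7
DWL = (1/2) * tax * (Q* - Q_tax)
DWL = (1/2) * 7 * 7 = 49/2

49/2


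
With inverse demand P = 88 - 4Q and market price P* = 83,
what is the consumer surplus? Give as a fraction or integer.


Maximum willingness to pay (at Q=0): P_max = 88
Quantity demanded at P* = 83:
Q* = (88 - 83)/4 = 5/4
CS = (1/2) * Q* * (P_max - P*)
CS = (1/2) * 5/4 * (88 - 83)
CS = (1/2) * 5/4 * 5 = 25/8

25/8


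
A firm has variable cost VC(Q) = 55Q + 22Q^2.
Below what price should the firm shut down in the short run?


AVC(Q) = VC(Q)/Q = 55 + 22Q
AVC is increasing in Q, so minimum AVC is at Q -> 0+.
Min AVC = 55
The firm should shut down if P < 55.

55


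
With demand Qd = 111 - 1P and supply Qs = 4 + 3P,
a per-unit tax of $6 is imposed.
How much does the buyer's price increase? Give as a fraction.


With a per-unit tax, the buyer's price increase depends on relative slopes.
Supply slope: d = 3, Demand slope: b = 1
Buyer's price increase = d * tax / (b + d)
= 3 * 6 / (1 + 3)
= 18 / 4 = 9/2

9/2


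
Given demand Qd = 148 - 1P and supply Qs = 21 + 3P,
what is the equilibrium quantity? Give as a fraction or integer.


First find equilibrium price:
148 - 1P = 21 + 3P
P* = 127/4 = 127/4
Then substitute into demand:
Q* = 148 - 1 * 127/4 = 465/4

465/4


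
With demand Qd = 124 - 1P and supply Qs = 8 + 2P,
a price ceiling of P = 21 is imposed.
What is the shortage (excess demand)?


At P = 21:
Qd = 124 - 1*21 = 103
Qs = 8 + 2*21 = 50
Shortage = Qd - Qs = 103 - 50 = 53

53


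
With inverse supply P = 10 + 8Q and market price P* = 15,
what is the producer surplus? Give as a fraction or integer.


Minimum supply price (at Q=0): P_min = 10
Quantity supplied at P* = 15:
Q* = (15 - 10)/8 = 5/8
PS = (1/2) * Q* * (P* - P_min)
PS = (1/2) * 5/8 * (15 - 10)
PS = (1/2) * 5/8 * 5 = 25/16

25/16


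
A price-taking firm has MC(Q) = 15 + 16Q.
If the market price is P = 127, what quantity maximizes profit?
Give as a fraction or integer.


In perfect competition, profit is maximized where P = MC.
127 = 15 + 16Q
112 = 16Q
Q* = 112/16 = 7

7


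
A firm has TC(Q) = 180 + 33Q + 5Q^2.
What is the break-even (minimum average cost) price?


AC(Q) = 180/Q + 33 + 5Q
To minimize: dAC/dQ = -180/Q^2 + 5 = 0
Q^2 = 180/5 = 36
Q* = 6
Min AC = 180/6 + 33 + 5*6
Min AC = 30 + 33 + 30 = 93

93


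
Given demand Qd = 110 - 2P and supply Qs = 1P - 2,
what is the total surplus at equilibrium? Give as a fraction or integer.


Find equilibrium: 110 - 2P = 1P - 2
110 + 2 = 3P
P* = 112/3 = 112/3
Q* = 1*112/3 - 2 = 106/3
Inverse demand: P = 55 - Q/2, so P_max = 55
Inverse supply: P = 2 + Q/1, so P_min = 2
CS = (1/2) * 106/3 * (55 - 112/3) = 2809/9
PS = (1/2) * 106/3 * (112/3 - 2) = 5618/9
TS = CS + PS = 2809/9 + 5618/9 = 2809/3

2809/3


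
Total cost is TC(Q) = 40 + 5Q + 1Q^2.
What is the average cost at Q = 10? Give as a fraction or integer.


TC(10) = 40 + 5*10 + 1*10^2
TC(10) = 40 + 50 + 100 = 190
AC = TC/Q = 190/10 = 19

19


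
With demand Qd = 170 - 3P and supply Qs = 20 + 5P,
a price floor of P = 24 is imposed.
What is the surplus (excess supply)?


At P = 24:
Qd = 170 - 3*24 = 98
Qs = 20 + 5*24 = 140
Surplus = Qs - Qd = 140 - 98 = 42

42


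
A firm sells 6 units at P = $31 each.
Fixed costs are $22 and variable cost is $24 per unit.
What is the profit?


Total Revenue = P * Q = 31 * 6 = $186
Total Cost = FC + VC*Q = 22 + 24*6 = $166
Profit = TR - TC = 186 - 166 = $20

$20


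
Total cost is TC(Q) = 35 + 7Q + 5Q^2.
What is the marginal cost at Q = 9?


MC = dTC/dQ = 7 + 2*5*Q
At Q = 9:
MC = 7 + 10*9
MC = 7 + 90 = 97

97


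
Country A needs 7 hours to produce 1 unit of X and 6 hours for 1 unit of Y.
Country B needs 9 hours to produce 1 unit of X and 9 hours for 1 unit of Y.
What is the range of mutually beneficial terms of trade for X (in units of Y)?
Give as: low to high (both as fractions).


Opportunity cost of X for Country A = hours_X / hours_Y = 7/6 = 7/6 units of Y
Opportunity cost of X for Country B = hours_X / hours_Y = 9/9 = 1 units of Y
Terms of trade must be between the two opportunity costs.
Range: 1 to 7/6

1 to 7/6


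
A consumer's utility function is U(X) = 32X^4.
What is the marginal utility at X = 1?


MU = dU/dX = 32*4*X^(4-1)
MU = 128*X^3
At X = 1:
MU = 128 * 1^3
MU = 128 * 1 = 128

128


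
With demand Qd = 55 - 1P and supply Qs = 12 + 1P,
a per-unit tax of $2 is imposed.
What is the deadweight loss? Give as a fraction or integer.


Pre-tax equilibrium quantity: Q* = 67/2
Post-tax equilibrium quantity: Q_tax = 65/2
Reduction in quantity: Q* - Q_tax = 1
DWL = (1/2) * tax * (Q* - Q_tax)
DWL = (1/2) * 2 * 1 = 1

1


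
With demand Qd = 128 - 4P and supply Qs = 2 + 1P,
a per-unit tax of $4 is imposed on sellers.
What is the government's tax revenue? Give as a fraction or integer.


With tax on sellers, new supply: Qs' = 2 + 1(P - 4)
= 1P - 2
New equilibrium quantity:
Q_new = 24
Tax revenue = tax * Q_new = 4 * 24 = 96

96


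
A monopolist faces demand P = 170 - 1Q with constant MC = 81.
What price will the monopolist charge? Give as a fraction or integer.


MR = 170 - 2Q
Set MR = MC: 170 - 2Q = 81
Q* = 89/2
Substitute into demand:
P* = 170 - 1*89/2 = 251/2

251/2


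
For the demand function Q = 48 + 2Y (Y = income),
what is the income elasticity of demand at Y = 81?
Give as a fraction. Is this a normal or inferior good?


dQ/dY = 2
At Y = 81: Q = 48 + 2*81 = 210
Ey = (dQ/dY)(Y/Q) = 2 * 81 / 210 = 27/35
Since Ey > 0, this is a normal good.

27/35 (normal good)


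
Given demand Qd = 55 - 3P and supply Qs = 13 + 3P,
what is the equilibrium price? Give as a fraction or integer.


At equilibrium, Qd = Qs.
55 - 3P = 13 + 3P
55 - 13 = 3P + 3P
42 = 6P
P* = 42/6 = 7

7


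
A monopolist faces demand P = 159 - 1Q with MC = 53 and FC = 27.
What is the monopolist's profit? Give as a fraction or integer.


MR = MC: 159 - 2Q = 53
Q* = 53
P* = 159 - 1*53 = 106
Profit = (P* - MC)*Q* - FC
= (106 - 53)*53 - 27
= 53*53 - 27
= 2809 - 27 = 2782

2782


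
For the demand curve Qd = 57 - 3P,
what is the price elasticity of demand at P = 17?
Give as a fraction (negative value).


dQ/dP = -3
At P = 17: Q = 57 - 3*17 = 6
E = (dQ/dP)(P/Q) = (-3)(17/6) = -17/2

-17/2


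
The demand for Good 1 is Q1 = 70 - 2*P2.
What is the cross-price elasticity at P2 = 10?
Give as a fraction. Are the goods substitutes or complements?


dQ1/dP2 = -2
At P2 = 10: Q1 = 70 - 2*10 = 50
Exy = (dQ1/dP2)(P2/Q1) = -2 * 10 / 50 = -2/5
Since Exy < 0, the goods are complements.

-2/5 (complements)


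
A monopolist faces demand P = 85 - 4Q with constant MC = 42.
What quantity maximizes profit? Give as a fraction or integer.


TR = P*Q = (85 - 4Q)Q = 85Q - 4Q^2
MR = dTR/dQ = 85 - 8Q
Set MR = MC:
85 - 8Q = 42
43 = 8Q
Q* = 43/8 = 43/8

43/8


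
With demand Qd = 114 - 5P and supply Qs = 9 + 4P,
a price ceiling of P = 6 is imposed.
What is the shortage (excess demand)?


At P = 6:
Qd = 114 - 5*6 = 84
Qs = 9 + 4*6 = 33
Shortage = Qd - Qs = 84 - 33 = 51

51


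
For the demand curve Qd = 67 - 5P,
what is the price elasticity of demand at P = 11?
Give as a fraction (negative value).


dQ/dP = -5
At P = 11: Q = 67 - 5*11 = 12
E = (dQ/dP)(P/Q) = (-5)(11/12) = -55/12

-55/12


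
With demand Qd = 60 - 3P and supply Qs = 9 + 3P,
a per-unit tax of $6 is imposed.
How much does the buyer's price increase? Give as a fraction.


With a per-unit tax, the buyer's price increase depends on relative slopes.
Supply slope: d = 3, Demand slope: b = 3
Buyer's price increase = d * tax / (b + d)
= 3 * 6 / (3 + 3)
= 18 / 6 = 3

3


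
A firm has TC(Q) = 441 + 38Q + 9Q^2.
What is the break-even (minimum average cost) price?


AC(Q) = 441/Q + 38 + 9Q
To minimize: dAC/dQ = -441/Q^2 + 9 = 0
Q^2 = 441/9 = 49
Q* = 7
Min AC = 441/7 + 38 + 9*7
Min AC = 63 + 38 + 63 = 164

164


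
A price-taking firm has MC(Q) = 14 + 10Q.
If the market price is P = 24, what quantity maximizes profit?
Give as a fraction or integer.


In perfect competition, profit is maximized where P = MC.
24 = 14 + 10Q
10 = 10Q
Q* = 10/10 = 1

1


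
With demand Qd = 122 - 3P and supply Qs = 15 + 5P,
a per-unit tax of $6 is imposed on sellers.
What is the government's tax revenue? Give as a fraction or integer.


With tax on sellers, new supply: Qs' = 15 + 5(P - 6)
= 5P - 15
New equilibrium quantity:
Q_new = 565/8
Tax revenue = tax * Q_new = 6 * 565/8 = 1695/4

1695/4


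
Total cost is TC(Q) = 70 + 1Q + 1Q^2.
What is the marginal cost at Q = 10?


MC = dTC/dQ = 1 + 2*1*Q
At Q = 10:
MC = 1 + 2*10
MC = 1 + 20 = 21

21


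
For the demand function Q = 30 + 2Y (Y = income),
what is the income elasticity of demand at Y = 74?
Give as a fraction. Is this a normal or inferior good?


dQ/dY = 2
At Y = 74: Q = 30 + 2*74 = 178
Ey = (dQ/dY)(Y/Q) = 2 * 74 / 178 = 74/89
Since Ey > 0, this is a normal good.

74/89 (normal good)


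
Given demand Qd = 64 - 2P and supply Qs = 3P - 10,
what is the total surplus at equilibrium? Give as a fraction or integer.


Find equilibrium: 64 - 2P = 3P - 10
64 + 10 = 5P
P* = 74/5 = 74/5
Q* = 3*74/5 - 10 = 172/5
Inverse demand: P = 32 - Q/2, so P_max = 32
Inverse supply: P = 10/3 + Q/3, so P_min = 10/3
CS = (1/2) * 172/5 * (32 - 74/5) = 7396/25
PS = (1/2) * 172/5 * (74/5 - 10/3) = 14792/75
TS = CS + PS = 7396/25 + 14792/75 = 7396/15

7396/15


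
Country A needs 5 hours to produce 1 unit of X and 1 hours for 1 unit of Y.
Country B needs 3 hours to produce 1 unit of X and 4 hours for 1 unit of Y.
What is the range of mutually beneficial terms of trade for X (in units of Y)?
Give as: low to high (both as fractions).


Opportunity cost of X for Country A = hours_X / hours_Y = 5/1 = 5 units of Y
Opportunity cost of X for Country B = hours_X / hours_Y = 3/4 = 3/4 units of Y
Terms of trade must be between the two opportunity costs.
Range: 3/4 to 5

3/4 to 5


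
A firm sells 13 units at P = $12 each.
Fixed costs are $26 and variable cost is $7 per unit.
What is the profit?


Total Revenue = P * Q = 12 * 13 = $156
Total Cost = FC + VC*Q = 26 + 7*13 = $117
Profit = TR - TC = 156 - 117 = $39

$39


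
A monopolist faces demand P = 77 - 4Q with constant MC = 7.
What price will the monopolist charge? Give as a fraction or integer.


MR = 77 - 8Q
Set MR = MC: 77 - 8Q = 7
Q* = 35/4
Substitute into demand:
P* = 77 - 4*35/4 = 42

42


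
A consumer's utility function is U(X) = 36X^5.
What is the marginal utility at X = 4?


MU = dU/dX = 36*5*X^(5-1)
MU = 180*X^4
At X = 4:
MU = 180 * 4^4
MU = 180 * 256 = 46080

46080


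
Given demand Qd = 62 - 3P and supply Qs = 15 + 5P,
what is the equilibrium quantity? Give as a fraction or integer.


First find equilibrium price:
62 - 3P = 15 + 5P
P* = 47/8 = 47/8
Then substitute into demand:
Q* = 62 - 3 * 47/8 = 355/8

355/8


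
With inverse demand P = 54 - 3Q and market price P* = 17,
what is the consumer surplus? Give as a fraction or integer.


Maximum willingness to pay (at Q=0): P_max = 54
Quantity demanded at P* = 17:
Q* = (54 - 17)/3 = 37/3
CS = (1/2) * Q* * (P_max - P*)
CS = (1/2) * 37/3 * (54 - 17)
CS = (1/2) * 37/3 * 37 = 1369/6

1369/6


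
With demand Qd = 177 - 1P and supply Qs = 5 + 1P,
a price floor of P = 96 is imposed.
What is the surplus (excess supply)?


At P = 96:
Qd = 177 - 1*96 = 81
Qs = 5 + 1*96 = 101
Surplus = Qs - Qd = 101 - 81 = 20

20


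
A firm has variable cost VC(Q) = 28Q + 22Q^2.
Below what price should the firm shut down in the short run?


AVC(Q) = VC(Q)/Q = 28 + 22Q
AVC is increasing in Q, so minimum AVC is at Q -> 0+.
Min AVC = 28
The firm should shut down if P < 28.

28


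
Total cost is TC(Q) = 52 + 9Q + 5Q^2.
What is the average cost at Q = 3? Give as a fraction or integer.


TC(3) = 52 + 9*3 + 5*3^2
TC(3) = 52 + 27 + 45 = 124
AC = TC/Q = 124/3 = 124/3

124/3


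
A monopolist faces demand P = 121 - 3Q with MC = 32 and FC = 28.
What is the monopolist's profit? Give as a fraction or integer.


MR = MC: 121 - 6Q = 32
Q* = 89/6
P* = 121 - 3*89/6 = 153/2
Profit = (P* - MC)*Q* - FC
= (153/2 - 32)*89/6 - 28
= 89/2*89/6 - 28
= 7921/12 - 28 = 7585/12

7585/12


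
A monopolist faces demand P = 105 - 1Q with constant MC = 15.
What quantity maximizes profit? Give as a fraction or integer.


TR = P*Q = (105 - 1Q)Q = 105Q - 1Q^2
MR = dTR/dQ = 105 - 2Q
Set MR = MC:
105 - 2Q = 15
90 = 2Q
Q* = 90/2 = 45

45


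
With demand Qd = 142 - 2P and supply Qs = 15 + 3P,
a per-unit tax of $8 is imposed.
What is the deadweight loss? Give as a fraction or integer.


Pre-tax equilibrium quantity: Q* = 456/5
Post-tax equilibrium quantity: Q_tax = 408/5
Reduction in quantity: Q* - Q_tax = 48/5
DWL = (1/2) * tax * (Q* - Q_tax)
DWL = (1/2) * 8 * 48/5 = 192/5

192/5


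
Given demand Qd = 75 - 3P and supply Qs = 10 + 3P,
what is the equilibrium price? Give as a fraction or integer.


At equilibrium, Qd = Qs.
75 - 3P = 10 + 3P
75 - 10 = 3P + 3P
65 = 6P
P* = 65/6 = 65/6

65/6


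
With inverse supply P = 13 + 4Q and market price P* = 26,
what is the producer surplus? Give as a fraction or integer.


Minimum supply price (at Q=0): P_min = 13
Quantity supplied at P* = 26:
Q* = (26 - 13)/4 = 13/4
PS = (1/2) * Q* * (P* - P_min)
PS = (1/2) * 13/4 * (26 - 13)
PS = (1/2) * 13/4 * 13 = 169/8

169/8


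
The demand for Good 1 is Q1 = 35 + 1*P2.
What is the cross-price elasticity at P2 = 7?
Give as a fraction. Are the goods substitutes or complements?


dQ1/dP2 = 1
At P2 = 7: Q1 = 35 + 1*7 = 42
Exy = (dQ1/dP2)(P2/Q1) = 1 * 7 / 42 = 1/6
Since Exy > 0, the goods are substitutes.

1/6 (substitutes)


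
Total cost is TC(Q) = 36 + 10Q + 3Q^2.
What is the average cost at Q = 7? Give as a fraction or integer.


TC(7) = 36 + 10*7 + 3*7^2
TC(7) = 36 + 70 + 147 = 253
AC = TC/Q = 253/7 = 253/7

253/7


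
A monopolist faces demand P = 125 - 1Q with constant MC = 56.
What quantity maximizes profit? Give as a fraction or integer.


TR = P*Q = (125 - 1Q)Q = 125Q - 1Q^2
MR = dTR/dQ = 125 - 2Q
Set MR = MC:
125 - 2Q = 56
69 = 2Q
Q* = 69/2 = 69/2

69/2


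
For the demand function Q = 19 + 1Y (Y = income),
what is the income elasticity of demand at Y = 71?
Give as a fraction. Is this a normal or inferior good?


dQ/dY = 1
At Y = 71: Q = 19 + 1*71 = 90
Ey = (dQ/dY)(Y/Q) = 1 * 71 / 90 = 71/90
Since Ey > 0, this is a normal good.

71/90 (normal good)


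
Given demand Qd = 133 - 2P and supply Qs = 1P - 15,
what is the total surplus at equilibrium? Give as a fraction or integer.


Find equilibrium: 133 - 2P = 1P - 15
133 + 15 = 3P
P* = 148/3 = 148/3
Q* = 1*148/3 - 15 = 103/3
Inverse demand: P = 133/2 - Q/2, so P_max = 133/2
Inverse supply: P = 15 + Q/1, so P_min = 15
CS = (1/2) * 103/3 * (133/2 - 148/3) = 10609/36
PS = (1/2) * 103/3 * (148/3 - 15) = 10609/18
TS = CS + PS = 10609/36 + 10609/18 = 10609/12

10609/12


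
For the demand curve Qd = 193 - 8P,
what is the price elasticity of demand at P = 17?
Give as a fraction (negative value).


dQ/dP = -8
At P = 17: Q = 193 - 8*17 = 57
E = (dQ/dP)(P/Q) = (-8)(17/57) = -136/57

-136/57


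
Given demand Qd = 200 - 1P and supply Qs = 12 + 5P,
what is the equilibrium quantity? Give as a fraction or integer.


First find equilibrium price:
200 - 1P = 12 + 5P
P* = 188/6 = 94/3
Then substitute into demand:
Q* = 200 - 1 * 94/3 = 506/3

506/3


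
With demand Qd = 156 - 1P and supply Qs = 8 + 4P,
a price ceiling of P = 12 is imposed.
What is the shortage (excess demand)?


At P = 12:
Qd = 156 - 1*12 = 144
Qs = 8 + 4*12 = 56
Shortage = Qd - Qs = 144 - 56 = 88

88


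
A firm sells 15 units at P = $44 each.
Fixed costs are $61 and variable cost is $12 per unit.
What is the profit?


Total Revenue = P * Q = 44 * 15 = $660
Total Cost = FC + VC*Q = 61 + 12*15 = $241
Profit = TR - TC = 660 - 241 = $419

$419


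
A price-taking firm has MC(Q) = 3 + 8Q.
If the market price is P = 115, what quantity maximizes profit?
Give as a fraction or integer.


In perfect competition, profit is maximized where P = MC.
115 = 3 + 8Q
112 = 8Q
Q* = 112/8 = 14

14


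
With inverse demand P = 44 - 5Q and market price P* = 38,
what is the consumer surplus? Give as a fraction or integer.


Maximum willingness to pay (at Q=0): P_max = 44
Quantity demanded at P* = 38:
Q* = (44 - 38)/5 = 6/5
CS = (1/2) * Q* * (P_max - P*)
CS = (1/2) * 6/5 * (44 - 38)
CS = (1/2) * 6/5 * 6 = 18/5

18/5


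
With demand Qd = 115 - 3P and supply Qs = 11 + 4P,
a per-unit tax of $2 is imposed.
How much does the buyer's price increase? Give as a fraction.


With a per-unit tax, the buyer's price increase depends on relative slopes.
Supply slope: d = 4, Demand slope: b = 3
Buyer's price increase = d * tax / (b + d)
= 4 * 2 / (3 + 4)
= 8 / 7 = 8/7

8/7


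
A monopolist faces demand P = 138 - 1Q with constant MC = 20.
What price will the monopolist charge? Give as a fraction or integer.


MR = 138 - 2Q
Set MR = MC: 138 - 2Q = 20
Q* = 59
Substitute into demand:
P* = 138 - 1*59 = 79

79


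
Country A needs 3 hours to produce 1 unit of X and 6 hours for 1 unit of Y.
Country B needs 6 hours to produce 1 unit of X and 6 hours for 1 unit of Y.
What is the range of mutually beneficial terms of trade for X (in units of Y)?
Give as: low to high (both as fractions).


Opportunity cost of X for Country A = hours_X / hours_Y = 3/6 = 1/2 units of Y
Opportunity cost of X for Country B = hours_X / hours_Y = 6/6 = 1 units of Y
Terms of trade must be between the two opportunity costs.
Range: 1/2 to 1

1/2 to 1


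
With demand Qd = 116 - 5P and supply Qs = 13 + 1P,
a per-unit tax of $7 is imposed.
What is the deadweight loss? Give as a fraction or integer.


Pre-tax equilibrium quantity: Q* = 181/6
Post-tax equilibrium quantity: Q_tax = 73/3
Reduction in quantity: Q* - Q_tax = 35/6
DWL = (1/2) * tax * (Q* - Q_tax)
DWL = (1/2) * 7 * 35/6 = 245/12

245/12


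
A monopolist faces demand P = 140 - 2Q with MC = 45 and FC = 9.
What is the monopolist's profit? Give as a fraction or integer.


MR = MC: 140 - 4Q = 45
Q* = 95/4
P* = 140 - 2*95/4 = 185/2
Profit = (P* - MC)*Q* - FC
= (185/2 - 45)*95/4 - 9
= 95/2*95/4 - 9
= 9025/8 - 9 = 8953/8

8953/8


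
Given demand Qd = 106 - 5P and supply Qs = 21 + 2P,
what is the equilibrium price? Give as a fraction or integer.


At equilibrium, Qd = Qs.
106 - 5P = 21 + 2P
106 - 21 = 5P + 2P
85 = 7P
P* = 85/7 = 85/7

85/7


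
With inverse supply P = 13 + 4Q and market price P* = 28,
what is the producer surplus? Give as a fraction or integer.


Minimum supply price (at Q=0): P_min = 13
Quantity supplied at P* = 28:
Q* = (28 - 13)/4 = 15/4
PS = (1/2) * Q* * (P* - P_min)
PS = (1/2) * 15/4 * (28 - 13)
PS = (1/2) * 15/4 * 15 = 225/8

225/8


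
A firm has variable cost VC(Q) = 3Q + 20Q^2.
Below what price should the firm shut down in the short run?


AVC(Q) = VC(Q)/Q = 3 + 20Q
AVC is increasing in Q, so minimum AVC is at Q -> 0+.
Min AVC = 3
The firm should shut down if P < 3.

3


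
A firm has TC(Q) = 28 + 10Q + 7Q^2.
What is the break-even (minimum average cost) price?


AC(Q) = 28/Q + 10 + 7Q
To minimize: dAC/dQ = -28/Q^2 + 7 = 0
Q^2 = 28/7 = 4
Q* = 2
Min AC = 28/2 + 10 + 7*2
Min AC = 14 + 10 + 14 = 38

38


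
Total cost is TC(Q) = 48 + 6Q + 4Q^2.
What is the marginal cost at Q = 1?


MC = dTC/dQ = 6 + 2*4*Q
At Q = 1:
MC = 6 + 8*1
MC = 6 + 8 = 14

14


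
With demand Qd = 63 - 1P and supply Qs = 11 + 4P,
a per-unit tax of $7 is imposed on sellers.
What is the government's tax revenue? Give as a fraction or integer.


With tax on sellers, new supply: Qs' = 11 + 4(P - 7)
= 4P - 17
New equilibrium quantity:
Q_new = 47
Tax revenue = tax * Q_new = 7 * 47 = 329

329


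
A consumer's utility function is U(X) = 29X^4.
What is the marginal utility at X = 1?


MU = dU/dX = 29*4*X^(4-1)
MU = 116*X^3
At X = 1:
MU = 116 * 1^3
MU = 116 * 1 = 116

116


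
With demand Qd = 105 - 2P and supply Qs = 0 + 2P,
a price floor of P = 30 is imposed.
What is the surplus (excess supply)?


At P = 30:
Qd = 105 - 2*30 = 45
Qs = 0 + 2*30 = 60
Surplus = Qs - Qd = 60 - 45 = 15

15


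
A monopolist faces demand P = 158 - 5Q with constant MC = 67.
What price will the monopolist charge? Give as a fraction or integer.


MR = 158 - 10Q
Set MR = MC: 158 - 10Q = 67
Q* = 91/10
Substitute into demand:
P* = 158 - 5*91/10 = 225/2

225/2


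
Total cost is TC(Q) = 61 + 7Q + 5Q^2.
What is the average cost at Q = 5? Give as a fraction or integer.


TC(5) = 61 + 7*5 + 5*5^2
TC(5) = 61 + 35 + 125 = 221
AC = TC/Q = 221/5 = 221/5

221/5


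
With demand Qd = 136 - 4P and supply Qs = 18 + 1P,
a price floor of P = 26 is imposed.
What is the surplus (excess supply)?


At P = 26:
Qd = 136 - 4*26 = 32
Qs = 18 + 1*26 = 44
Surplus = Qs - Qd = 44 - 32 = 12

12


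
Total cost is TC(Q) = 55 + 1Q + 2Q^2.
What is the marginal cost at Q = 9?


MC = dTC/dQ = 1 + 2*2*Q
At Q = 9:
MC = 1 + 4*9
MC = 1 + 36 = 37

37


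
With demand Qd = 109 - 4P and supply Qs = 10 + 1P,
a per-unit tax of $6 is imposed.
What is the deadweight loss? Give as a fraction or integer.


Pre-tax equilibrium quantity: Q* = 149/5
Post-tax equilibrium quantity: Q_tax = 25
Reduction in quantity: Q* - Q_tax = 24/5
DWL = (1/2) * tax * (Q* - Q_tax)
DWL = (1/2) * 6 * 24/5 = 72/5

72/5


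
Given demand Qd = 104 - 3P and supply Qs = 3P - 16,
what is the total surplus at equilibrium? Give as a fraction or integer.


Find equilibrium: 104 - 3P = 3P - 16
104 + 16 = 6P
P* = 120/6 = 20
Q* = 3*20 - 16 = 44
Inverse demand: P = 104/3 - Q/3, so P_max = 104/3
Inverse supply: P = 16/3 + Q/3, so P_min = 16/3
CS = (1/2) * 44 * (104/3 - 20) = 968/3
PS = (1/2) * 44 * (20 - 16/3) = 968/3
TS = CS + PS = 968/3 + 968/3 = 1936/3

1936/3


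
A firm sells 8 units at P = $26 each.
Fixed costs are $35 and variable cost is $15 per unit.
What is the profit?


Total Revenue = P * Q = 26 * 8 = $208
Total Cost = FC + VC*Q = 35 + 15*8 = $155
Profit = TR - TC = 208 - 155 = $53

$53


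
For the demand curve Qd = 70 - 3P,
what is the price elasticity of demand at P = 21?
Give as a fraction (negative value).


dQ/dP = -3
At P = 21: Q = 70 - 3*21 = 7
E = (dQ/dP)(P/Q) = (-3)(21/7) = -9

-9


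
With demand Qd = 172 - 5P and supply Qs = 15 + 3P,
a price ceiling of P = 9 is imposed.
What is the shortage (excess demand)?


At P = 9:
Qd = 172 - 5*9 = 127
Qs = 15 + 3*9 = 42
Shortage = Qd - Qs = 127 - 42 = 85

85


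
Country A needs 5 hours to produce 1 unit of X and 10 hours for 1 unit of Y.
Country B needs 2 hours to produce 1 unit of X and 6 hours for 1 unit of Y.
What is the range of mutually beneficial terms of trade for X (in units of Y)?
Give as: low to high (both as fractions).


Opportunity cost of X for Country A = hours_X / hours_Y = 5/10 = 1/2 units of Y
Opportunity cost of X for Country B = hours_X / hours_Y = 2/6 = 1/3 units of Y
Terms of trade must be between the two opportunity costs.
Range: 1/3 to 1/2

1/3 to 1/2


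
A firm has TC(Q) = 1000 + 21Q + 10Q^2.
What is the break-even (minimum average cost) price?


AC(Q) = 1000/Q + 21 + 10Q
To minimize: dAC/dQ = -1000/Q^2 + 10 = 0
Q^2 = 1000/10 = 100
Q* = 10
Min AC = 1000/10 + 21 + 10*10
Min AC = 100 + 21 + 100 = 221

221


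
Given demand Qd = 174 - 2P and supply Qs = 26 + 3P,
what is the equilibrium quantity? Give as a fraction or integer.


First find equilibrium price:
174 - 2P = 26 + 3P
P* = 148/5 = 148/5
Then substitute into demand:
Q* = 174 - 2 * 148/5 = 574/5

574/5


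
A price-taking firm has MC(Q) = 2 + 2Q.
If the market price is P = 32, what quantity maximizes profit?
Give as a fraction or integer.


In perfect competition, profit is maximized where P = MC.
32 = 2 + 2Q
30 = 2Q
Q* = 30/2 = 15

15


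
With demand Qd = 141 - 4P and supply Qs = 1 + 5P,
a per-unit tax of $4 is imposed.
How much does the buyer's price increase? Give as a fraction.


With a per-unit tax, the buyer's price increase depends on relative slopes.
Supply slope: d = 5, Demand slope: b = 4
Buyer's price increase = d * tax / (b + d)
= 5 * 4 / (4 + 5)
= 20 / 9 = 20/9

20/9


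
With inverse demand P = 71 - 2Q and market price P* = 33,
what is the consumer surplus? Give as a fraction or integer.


Maximum willingness to pay (at Q=0): P_max = 71
Quantity demanded at P* = 33:
Q* = (71 - 33)/2 = 19
CS = (1/2) * Q* * (P_max - P*)
CS = (1/2) * 19 * (71 - 33)
CS = (1/2) * 19 * 38 = 361

361


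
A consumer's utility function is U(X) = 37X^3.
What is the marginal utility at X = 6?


MU = dU/dX = 37*3*X^(3-1)
MU = 111*X^2
At X = 6:
MU = 111 * 6^2
MU = 111 * 36 = 3996

3996


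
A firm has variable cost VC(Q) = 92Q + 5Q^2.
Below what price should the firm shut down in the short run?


AVC(Q) = VC(Q)/Q = 92 + 5Q
AVC is increasing in Q, so minimum AVC is at Q -> 0+.
Min AVC = 92
The firm should shut down if P < 92.

92


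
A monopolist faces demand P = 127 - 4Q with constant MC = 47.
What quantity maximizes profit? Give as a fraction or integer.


TR = P*Q = (127 - 4Q)Q = 127Q - 4Q^2
MR = dTR/dQ = 127 - 8Q
Set MR = MC:
127 - 8Q = 47
80 = 8Q
Q* = 80/8 = 10

10


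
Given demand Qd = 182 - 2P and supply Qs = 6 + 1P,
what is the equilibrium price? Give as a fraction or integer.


At equilibrium, Qd = Qs.
182 - 2P = 6 + 1P
182 - 6 = 2P + 1P
176 = 3P
P* = 176/3 = 176/3

176/3


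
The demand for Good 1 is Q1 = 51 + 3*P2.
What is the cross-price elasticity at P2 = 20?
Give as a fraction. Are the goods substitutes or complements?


dQ1/dP2 = 3
At P2 = 20: Q1 = 51 + 3*20 = 111
Exy = (dQ1/dP2)(P2/Q1) = 3 * 20 / 111 = 20/37
Since Exy > 0, the goods are substitutes.

20/37 (substitutes)


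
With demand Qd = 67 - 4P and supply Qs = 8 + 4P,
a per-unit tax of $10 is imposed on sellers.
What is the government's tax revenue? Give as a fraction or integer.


With tax on sellers, new supply: Qs' = 8 + 4(P - 10)
= 4P - 32
New equilibrium quantity:
Q_new = 35/2
Tax revenue = tax * Q_new = 10 * 35/2 = 175

175


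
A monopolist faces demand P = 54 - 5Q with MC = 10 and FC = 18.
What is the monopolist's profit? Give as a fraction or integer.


MR = MC: 54 - 10Q = 10
Q* = 22/5
P* = 54 - 5*22/5 = 32
Profit = (P* - MC)*Q* - FC
= (32 - 10)*22/5 - 18
= 22*22/5 - 18
= 484/5 - 18 = 394/5

394/5


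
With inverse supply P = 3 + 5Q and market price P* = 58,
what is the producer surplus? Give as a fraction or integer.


Minimum supply price (at Q=0): P_min = 3
Quantity supplied at P* = 58:
Q* = (58 - 3)/5 = 11
PS = (1/2) * Q* * (P* - P_min)
PS = (1/2) * 11 * (58 - 3)
PS = (1/2) * 11 * 55 = 605/2

605/2


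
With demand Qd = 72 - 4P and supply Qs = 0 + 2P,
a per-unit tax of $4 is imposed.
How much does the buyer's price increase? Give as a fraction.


With a per-unit tax, the buyer's price increase depends on relative slopes.
Supply slope: d = 2, Demand slope: b = 4
Buyer's price increase = d * tax / (b + d)
= 2 * 4 / (4 + 2)
= 8 / 6 = 4/3

4/3
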